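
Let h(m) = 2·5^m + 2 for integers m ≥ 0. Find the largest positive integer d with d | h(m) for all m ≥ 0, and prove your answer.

d = 4

Computing the first values: h(0) = 4 and h(1) = 12; gcd(4, 12) = 4, so d ≤ 4.
We prove 4 | 2·5^m + 2 for all m ≥ 0 by induction on m.
When m = 0: h(0) = 4 = 4·(1), so 4 | h(0).
Inductive step: suppose the statement holds for some i ≥ 0, i.e. 4 | h(i). Then
h(i+1) = 2·5^(i+1) + 2 = 5·(2·5^i + 2) - 8 = 5·h(i) - 8. The first term is divisible by 4 by the inductive hypothesis, and -8 is divisible by 4. Hence 4 | h(i+1).
By induction, the statement is established for all m ≥ 0.
Therefore the largest such d is 4.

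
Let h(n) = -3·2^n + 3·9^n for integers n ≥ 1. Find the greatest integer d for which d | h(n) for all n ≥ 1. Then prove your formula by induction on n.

Computing the first values: h(1) = 21 and h(2) = 231; gcd(21, 231) = 21, so d ≤ 21.
We prove 21 | -3·2^n + 3·9^n for all n ≥ 1 by induction on n.
For the base case n = 1: h(1) = 21 = 21·(1), so 21 | h(1).
Inductive step: assume the claim holds for n = i, i.e. 21 | h(i). Then
h(i+1) − 9·h(i) = (-3·2^(i+1) + 3·9^(i+1)) − 9·(-3·2^i + 3·9^i) = (-3)·2^i·(2 − 9) = (21)·2^i. Since 21 | h(i) by the inductive hypothesis, 21 | 9·h(i); and 21 | 21 since 21 = 21·1. Therefore 21 | h(i+1).
Hence, by induction on n, the claim holds for every n ≥ 1.
Therefore the largest such d is 21.

d = 21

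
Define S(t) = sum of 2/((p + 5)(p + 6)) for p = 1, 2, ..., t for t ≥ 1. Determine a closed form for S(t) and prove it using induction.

S(t) = t/(3(t + 6))

We claim S(t) = t/(3(t + 6)) for all t ≥ 1.
When t = 1: S(1) = 1/21, and the closed form gives 1/21. They agree.
For the inductive step, assume it holds for an arbitrary p ≥ 1, so S(p) = p/(3(p + 6)).
Then S(p+1) = S(p) + (2/((p + 6)(p + 7))) = (p/(3(p + 6))) + (2/((p + 6)(p + 7))).
Simplifying, S(p+1) = (p + 1)/(3(p + 7)) = (p+1)/(3((p+1) + 6)),
which is the closed form with t = p+1.
This completes the induction.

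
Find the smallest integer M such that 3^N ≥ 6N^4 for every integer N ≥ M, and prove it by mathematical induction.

M = 11

At N = 10: 59049 < 60000, so the inequality fails and M ≥ 11. We prove 3^N ≥ 6N^4 for all N ≥ 11.
When N = 11: 3^N = 177147 and 6N^4 = 87846, so 177147 ≥ 87846.
Suppose the result is true for N = r, so 3^r ≥ 6r^4.
Then 3^(r + 1) = 3·(3^r) ≥ 3·(6r^4).
Also, for r ≥ 11 we have 3·(6r^4) ≥ 6(r+1)^4, since 3 ≥ (1 + 1/r)^4 for all r ≥ 11.
Combining, 3^(r + 1) ≥ 6(r+1)^4.
By the principle of mathematical induction, the result holds for all N ≥ 11.
Hence the smallest such M is 11.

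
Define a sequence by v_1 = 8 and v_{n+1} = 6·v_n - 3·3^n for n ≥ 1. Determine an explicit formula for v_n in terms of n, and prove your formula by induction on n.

Computing the first terms: v_1 = 8, v_2 = 39, v_3 = 207. This suggests v_n = 3^n + 5·6^(n - 1).
Base case (n = 1): the formula gives 8 = 8 = v_1.
Inductive step: suppose the statement holds for some k ≥ 1, so v_k = 3^k + 5·6^(k - 1).
Then v_{k+1} = 6·v_k - 3·3^k = 6·(3^k + 5·6^(k - 1)) - 3·3^k = 3^(k + 1) + 5·6^k = 3^(k+1) + 5·6^((k+1) - 1),
which is the claimed formula at n = k+1.
By the principle of mathematical induction, the result holds for all n ≥ 1.

v_n = 3^n + 5·6^(n - 1)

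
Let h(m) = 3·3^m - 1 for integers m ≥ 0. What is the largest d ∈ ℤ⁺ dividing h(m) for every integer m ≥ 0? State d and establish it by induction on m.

d = 2

Computing the first values: h(0) = 2 and h(1) = 8; gcd(2, 8) = 2, so d ≤ 2.
We prove 2 | 3·3^m - 1 for all m ≥ 0 by induction on m.
Base case (m = 0): h(0) = 2 = 2·(1), so 2 | h(0).
Inductive step: suppose the statement holds for some i ≥ 0, i.e. 2 | h(i). Then
h(i+1) = 3·3^(i+1) - 1 = 3·(3·3^i - 1) + 2 = 3·h(i) + 2. The first term is divisible by 2 by the inductive hypothesis, and 2 is divisible by 2. Hence 2 | h(i+1).
This completes the induction.
Therefore the largest such d is 2.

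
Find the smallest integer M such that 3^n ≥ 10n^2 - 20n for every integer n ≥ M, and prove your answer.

At n = 3: 27 < 30, so the inequality fails and M ≥ 4. We prove 3^n ≥ 10n^2 - 20n for all n ≥ 4.
Base case (n = 4): 3^n = 81 and 10n^2 - 20n = 80, so 81 ≥ 80.
Inductive step: assume the claim holds for n = m, so 3^m ≥ 10m^2 - 20m.
Then 3^(m + 1) = 3·(3^m) ≥ 3·(10m^2 - 20m).
Also, for m ≥ 4 we have 3·(10m^2 - 20m) ≥ 10(m+1)^2 - 20(m+1), since 3·(10m^2 - 20m) − (10(m+1)^2 - 20(m+1)) = 20m^2 - 60m + 10, which is nonnegative for all m ≥ 4.
Combining, 3^(m + 1) ≥ 10(m+1)^2 - 20(m+1).
By induction, the statement is established for all n ≥ 4.
Hence the smallest such M is 4.

M = 4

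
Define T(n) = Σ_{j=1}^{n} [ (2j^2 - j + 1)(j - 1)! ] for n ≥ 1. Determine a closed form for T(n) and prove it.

T(n) = (2n + 1)n! - 1

We claim T(n) = (2n + 1)n! - 1 for all n ≥ 1.
For the base case n = 1: T(1) = 2, and the closed form gives 2. They agree.
Suppose the result is true for n = j, so T(j) = (2j + 1)j! - 1.
Then T(j+1) = T(j) + ((2j^2 + 3j + 2)j!) = ((2j + 1)j! - 1) + ((2j^2 + 3j + 2)j!).
Simplifying, T(j+1) = (2(j+1) + 1)(j+1)! - 1,
which is the closed form with n = j+1.
This completes the induction.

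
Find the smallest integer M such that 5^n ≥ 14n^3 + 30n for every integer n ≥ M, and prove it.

At n = 4: 625 < 1016, so the inequality fails and M ≥ 5. We prove 5^n ≥ 14n^3 + 30n for all n ≥ 5.
When n = 5: 5^n = 3125 and 14n^3 + 30n = 1900, so 3125 ≥ 1900.
Inductive step: suppose the statement holds for some r ≥ 5, so 5^r ≥ 14r^3 + 30r.
Then 5^(r + 1) = 5·(5^r) ≥ 5·(14r^3 + 30r).
Also, for r ≥ 5 we have 5·(14r^3 + 30r) ≥ 14(r+1)^3 + 30(r+1), since 5·(14r^3 + 30r) − (14(r+1)^3 + 30(r+1)) = 56r^3 - 42r^2 + 78r - 44, which is nonnegative for all r ≥ 5.
Combining, 5^(r + 1) ≥ 14(r+1)^3 + 30(r+1).
Hence, by induction on n, the claim holds for every n ≥ 5.
Hence the smallest such M is 5.

M = 5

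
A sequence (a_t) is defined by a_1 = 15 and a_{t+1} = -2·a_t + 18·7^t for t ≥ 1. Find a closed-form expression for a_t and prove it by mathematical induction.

a_t = (-2)^(t - 1) + 2·7^t

Computing the first terms: a_1 = 15, a_2 = 96, a_3 = 690. This suggests a_t = (-2)^(t - 1) + 2·7^t.
For the base case t = 1: the formula gives 15 = 15 = a_1.
Inductive step: suppose the statement holds for some k ≥ 1, so a_k = (-2)^(k - 1) + 2·7^k.
Then a_{k+1} = -2·a_k + 18·7^k = -2·((-2)^(k - 1) + 2·7^k) + 18·7^k = (-2)^k + 2·7^(k + 1) = (-2)^((k+1) - 1) + 2·7^(k+1),
which is the claimed formula at t = k+1.
Hence, by induction on t, the claim holds for every t ≥ 1.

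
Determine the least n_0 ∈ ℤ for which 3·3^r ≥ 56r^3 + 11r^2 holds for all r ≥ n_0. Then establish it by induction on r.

At r = 8: 19683 < 29376, so the inequality fails and n_0 ≥ 9. We prove 3·3^r ≥ 56r^3 + 11r^2 for all r ≥ 9.
Base case (r = 9): 3·3^r = 59049 and 56r^3 + 11r^2 = 41715, so 59049 ≥ 41715.
For the inductive step, assume it holds for an arbitrary i ≥ 9, so 3·3^i ≥ 56i^3 + 11i^2.
Then 3·3^(i + 1) = 3·(3·3^i) ≥ 3·(56i^3 + 11i^2).
Also, for i ≥ 9 we have 3·(56i^3 + 11i^2) ≥ 56(i+1)^3 + 11(i+1)^2, since 3·(56i^3 + 11i^2) − (56(i+1)^3 + 11(i+1)^2) = 112i^3 - 146i^2 - 190i - 67, which is nonnegative for all i ≥ 9.
Combining, 3·3^(i + 1) ≥ 56(i+1)^3 + 11(i+1)^2.
This completes the induction.
Hence the smallest such n_0 is 9.

n_0 = 9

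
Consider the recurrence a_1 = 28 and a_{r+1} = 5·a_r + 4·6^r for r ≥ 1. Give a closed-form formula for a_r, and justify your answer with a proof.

Computing the first terms: a_1 = 28, a_2 = 164, a_3 = 964. This suggests a_r = 4·5^(r - 1) + 4·6^r.
Base step (r = 1): the formula gives 28 = 28 = a_1.
Inductive step: suppose the statement holds for some m ≥ 1, so a_m = 4·5^(m - 1) + 4·6^m.
Then a_{m+1} = 5·a_m + 4·6^m = 5·(4·5^(m - 1) + 4·6^m) + 4·6^m = 4·5^m + 4·6^(m + 1) = 4·5^((m+1) - 1) + 4·6^(m+1),
which is the claimed formula at r = m+1.
By the principle of mathematical induction, the result holds for all r ≥ 1.

a_r = 4·5^(r - 1) + 4·6^r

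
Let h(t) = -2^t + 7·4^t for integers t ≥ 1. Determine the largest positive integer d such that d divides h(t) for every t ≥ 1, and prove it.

d = 2

Computing the first values: h(1) = 26 and h(2) = 108; gcd(26, 108) = 2, so d ≤ 2.
We prove 2 | -2^t + 7·4^t for all t ≥ 1 by induction on t.
Base case (t = 1): h(1) = 26 = 2·(13), so 2 | h(1).
Suppose the result is true for t = m, i.e. 2 | h(m). Then
h(m+1) − 4·h(m) = (-2^(m+1) + 7·4^(m+1)) − 4·(-2^m + 7·4^m) = (-1)·2^m·(2 − 4) = (2)·2^m. Since 2 | h(m) by the inductive hypothesis, 2 | 4·h(m); and 2 | 2 since 2 = 2·1. Therefore 2 | h(m+1).
By the principle of mathematical induction, the result holds for all t ≥ 1.
Therefore the largest such d is 2.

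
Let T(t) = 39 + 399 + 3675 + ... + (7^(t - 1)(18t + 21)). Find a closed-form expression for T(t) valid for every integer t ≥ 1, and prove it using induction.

We claim T(t) = 3·7^t(t + 1) - 3 for all t ≥ 1.
For the base case t = 1: T(1) = 39, and the closed form gives 39. They agree.
Inductive step: suppose the statement holds for some m ≥ 1, so T(m) = 3·7^m(m + 1) - 3.
Then T(m+1) = T(m) + (7^m(18m + 39)) = (3·7^m(m + 1) - 3) + (7^m(18m + 39)).
Simplifying, T(m+1) = 21·7^m·m + 42·7^m - 3 = 3·7^(m+1)((m+1) + 1) - 3,
which is the closed form with t = m+1.
This completes the induction.

T(t) = 3·7^t(t + 1) - 3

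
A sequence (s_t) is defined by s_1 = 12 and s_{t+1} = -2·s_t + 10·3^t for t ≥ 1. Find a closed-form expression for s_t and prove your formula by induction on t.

s_t = -3(-2)^t + 2·3^t

Computing the first terms: s_1 = 12, s_2 = 6, s_3 = 78. This suggests s_t = -3(-2)^t + 2·3^t.
For the base case t = 1: the formula gives 12 = 12 = s_1.
For the inductive step, assume it holds for an arbitrary m ≥ 1, so s_m = -3(-2)^m + 2·3^m.
Then s_{m+1} = -2·s_m + 10·3^m = -2·(-3(-2)^m + 2·3^m) + 10·3^m = -3(-2)^(m + 1) + 2·3^(m + 1),
which is the claimed formula at t = m+1.
Hence, by induction on t, the claim holds for every t ≥ 1.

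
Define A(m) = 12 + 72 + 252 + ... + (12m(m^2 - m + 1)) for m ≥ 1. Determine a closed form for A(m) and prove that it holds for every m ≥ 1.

We claim A(m) = m(m + 1)(3m^2 - m + 4) for all m ≥ 1.
Base case (m = 1): A(1) = 12, and the closed form gives 12. They agree.
Suppose the result is true for m = j, so A(j) = j(3j^3 + 2j^2 + 3j + 4).
Then A(j+1) = A(j) + (-12(j + 1)(j - (j + 1)^2)) = (j(3j^3 + 2j^2 + 3j + 4)) + (-12(j + 1)(j - (j + 1)^2)).
Simplifying, A(j+1) = (j + 1)(j + 2)(3j^2 + 5j + 6) = (j+1)((j+1) + 1)(3(j+1)^2 - (j+1) + 4),
which is the closed form with m = j+1.
By the principle of mathematical induction, the result holds for all m ≥ 1.

A(m) = m(m + 1)(3m^2 - m + 4)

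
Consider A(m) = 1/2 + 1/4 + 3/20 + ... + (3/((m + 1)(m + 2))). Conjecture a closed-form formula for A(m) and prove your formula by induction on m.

We claim A(m) = 3m/(2(m + 2)) for all m ≥ 1.
Base case (m = 1): A(1) = 1/2, and the closed form gives 1/2. They agree.
Inductive step: suppose the statement holds for some k ≥ 1, so A(k) = 3k/(2(k + 2)).
Then A(k+1) = A(k) + (3/((k + 2)(k + 3))) = (3k/(2(k + 2))) + (3/((k + 2)(k + 3))).
Simplifying, A(k+1) = 3(k + 1)/(2(k + 3)) = 3(k+1)/(2((k+1) + 2)),
which is the closed form with m = k+1.
By induction, the statement is established for all m ≥ 1.

A(m) = 3m/(2(m + 2))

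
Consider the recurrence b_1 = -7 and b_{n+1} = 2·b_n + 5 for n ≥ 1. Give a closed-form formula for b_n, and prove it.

b_n = -2^n - 5

Computing the first terms: b_1 = -7, b_2 = -9, b_3 = -13. This suggests b_n = -2^n - 5.
When n = 1: the formula gives -7 = -7 = b_1.
For the inductive step, assume it holds for an arbitrary p ≥ 1, so b_p = -2^p - 5.
Then b_{p+1} = 2·b_p + 5 = 2·(-2^p - 5) + 5 = -2^(p + 1) - 5,
which is the claimed formula at n = p+1.
This completes the induction.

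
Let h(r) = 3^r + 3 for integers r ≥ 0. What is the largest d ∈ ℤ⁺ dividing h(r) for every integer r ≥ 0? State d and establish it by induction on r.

d = 2

Computing the first values: h(0) = 4 and h(1) = 6; gcd(4, 6) = 2, so d ≤ 2.
We prove 2 | 3^r + 3 for all r ≥ 0 by induction on r.
Base case (r = 0): h(0) = 4 = 2·(2), so 2 | h(0).
Inductive step: suppose the statement holds for some j ≥ 0, i.e. 2 | h(j). Then
h(j+1) = 3^(j+1) + 3 = 3·(3^j + 3) - 6 = 3·h(j) - 6. The first term is divisible by 2 by the inductive hypothesis, and -6 is divisible by 2. Hence 2 | h(j+1).
This completes the induction.
Therefore the largest such d is 2.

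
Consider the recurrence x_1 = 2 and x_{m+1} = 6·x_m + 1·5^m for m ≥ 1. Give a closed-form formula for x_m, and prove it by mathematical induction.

x_m = -5^m + 7·6^(m - 1)

Computing the first terms: x_1 = 2, x_2 = 17, x_3 = 127. This suggests x_m = -5^m + 7·6^(m - 1).
For the base case m = 1: the formula gives 2 = 2 = x_1.
Inductive step: assume the claim holds for m = k, so x_k = -5^k + 7·6^(k - 1).
Then x_{k+1} = 6·x_k + 1·5^k = 6·(-5^k + 7·6^(k - 1)) + 1·5^k = -5^(k + 1) + 7·6^k = -5^(k+1) + 7·6^((k+1) - 1),
which is the claimed formula at m = k+1.
This completes the induction.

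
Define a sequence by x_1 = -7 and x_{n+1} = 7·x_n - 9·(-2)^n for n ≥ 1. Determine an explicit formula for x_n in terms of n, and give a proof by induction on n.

Computing the first terms: x_1 = -7, x_2 = -31, x_3 = -253. This suggests x_n = (-2)^n - 5·7^(n - 1).
Base case (n = 1): the formula gives -7 = -7 = x_1.
For the inductive step, assume it holds for an arbitrary i ≥ 1, so x_i = (-2)^i - 5·7^(i - 1).
Then x_{i+1} = 7·x_i - 9·(-2)^i = 7·((-2)^i - 5·7^(i - 1)) - 9·(-2)^i = (-2)^(i + 1) - 5·7^i = (-2)^(i+1) - 5·7^((i+1) - 1),
which is the claimed formula at n = i+1.
By induction, the statement is established for all n ≥ 1.

x_n = (-2)^n - 5·7^(n - 1)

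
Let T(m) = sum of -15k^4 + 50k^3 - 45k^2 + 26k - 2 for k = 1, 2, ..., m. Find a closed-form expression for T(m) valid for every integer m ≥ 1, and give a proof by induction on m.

We claim T(m) = -m(3m^4 - 5m^3 - 5m^2 - 3m - 4) for all m ≥ 1.
When m = 1: T(1) = 14, and the closed form gives 14. They agree.
Inductive step: assume the claim holds for m = k, so T(k) = k(-3k^4 + 5k^3 + 5k^2 + 3k + 4).
Then T(k+1) = T(k) + (-15k^4 - 10k^3 + 15k^2 + 26k + 14) = (k(-3k^4 + 5k^3 + 5k^2 + 3k + 4)) + (-15k^4 - 10k^3 + 15k^2 + 26k + 14).
Simplifying, T(k+1) = -(k + 1)(3k^4 + 7k^3 - 2k^2 - 16k - 14) = -(k+1)(3(k+1)^4 - 5(k+1)^3 - 5(k+1)^2 - 3(k+1) - 4),
which is the closed form with m = k+1.
By the principle of mathematical induction, the result holds for all m ≥ 1.

T(m) = -m(3m^4 - 5m^3 - 5m^2 - 3m - 4)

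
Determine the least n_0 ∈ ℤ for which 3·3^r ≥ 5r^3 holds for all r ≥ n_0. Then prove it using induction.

n_0 = 5

At r = 4: 243 < 320, so the inequality fails and n_0 ≥ 5. We prove 3·3^r ≥ 5r^3 for all r ≥ 5.
When r = 5: 3·3^r = 729 and 5r^3 = 625, so 729 ≥ 625.
Suppose the result is true for r = m, so 3·3^m ≥ 5m^3.
Then 3·3^(m + 1) = 3·(3·3^m) ≥ 3·(5m^3).
Also, for m ≥ 5 we have 3·(5m^3) ≥ 5(m+1)^3, since 3 ≥ (1 + 1/m)^3 for all m ≥ 5.
Combining, 3·3^(m + 1) ≥ 5(m+1)^3.
By induction, the statement is established for all r ≥ 5.
Hence the smallest such n_0 is 5.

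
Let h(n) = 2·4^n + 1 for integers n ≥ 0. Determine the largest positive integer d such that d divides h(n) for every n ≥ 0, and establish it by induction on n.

Computing the first values: h(0) = 3 and h(1) = 9; gcd(3, 9) = 3, so d ≤ 3.
We prove 3 | 2·4^n + 1 for all n ≥ 0 by induction on n.
Base step (n = 0): h(0) = 3 = 3·(1), so 3 | h(0).
For the inductive step, assume it holds for an arbitrary p ≥ 0, i.e. 3 | h(p). Then
h(p+1) = 2·4^(p+1) + 1 = 4·(2·4^p + 1) - 3 = 4·h(p) - 3. The first term is divisible by 3 by the inductive hypothesis, and -3 is divisible by 3. Hence 3 | h(p+1).
By induction, the statement is established for all n ≥ 0.
Therefore the largest such d is 3.

d = 3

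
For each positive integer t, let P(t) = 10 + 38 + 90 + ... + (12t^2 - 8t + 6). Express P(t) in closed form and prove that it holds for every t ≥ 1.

We claim P(t) = 2t(2t^2 + t + 2) for all t ≥ 1.
For the base case t = 1: P(1) = 10, and the closed form gives 10. They agree.
Suppose the result is true for t = i, so P(i) = 2i(2i^2 + i + 2).
Then P(i+1) = P(i) + (12i^2 + 16i + 10) = (2i(2i^2 + i + 2)) + (12i^2 + 16i + 10).
Simplifying, P(i+1) = 2(i + 1)(2i^2 + 5i + 5) = 2(i+1)(2(i+1)^2 + (i+1) + 2),
which is the closed form with t = i+1.
By induction, the statement is established for all t ≥ 1.

P(t) = 2t(2t^2 + t + 2)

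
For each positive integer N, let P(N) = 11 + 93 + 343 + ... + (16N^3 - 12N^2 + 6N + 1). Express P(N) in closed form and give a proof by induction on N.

We claim P(N) = N(4N^3 + 4N^2 + N + 2) for all N ≥ 1.
Base step (N = 1): P(1) = 11, and the closed form gives 11. They agree.
Inductive step: assume the claim holds for N = r, so P(r) = r(4r^3 + 4r^2 + r + 2).
Then P(r+1) = P(r) + (16r^3 + 36r^2 + 30r + 11) = (r(4r^3 + 4r^2 + r + 2)) + (16r^3 + 36r^2 + 30r + 11).
Simplifying, P(r+1) = (r + 1)(4r^3 + 16r^2 + 21r + 11) = (r+1)(4(r+1)^3 + 4(r+1)^2 + (r+1) + 2),
which is the closed form with N = r+1.
This completes the induction.

P(N) = N(4N^3 + 4N^2 + N + 2)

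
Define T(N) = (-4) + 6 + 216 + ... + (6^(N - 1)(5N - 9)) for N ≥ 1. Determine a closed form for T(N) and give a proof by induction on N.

T(N) = 6^N(N - 2) + 2

We claim T(N) = 6^N(N - 2) + 2 for all N ≥ 1.
Base case (N = 1): T(1) = -4, and the closed form gives -4. They agree.
For the inductive step, assume it holds for an arbitrary i ≥ 1, so T(i) = 6^i(i - 2) + 2.
Then T(i+1) = T(i) + (6^i(5i - 4)) = (6^i(i - 2) + 2) + (6^i(5i - 4)).
Simplifying, T(i+1) = 6·6^i·i - 6·6^i + 2 = 6^(i+1)((i+1) - 2) + 2,
which is the closed form with N = i+1.
By induction, the statement is established for all N ≥ 1.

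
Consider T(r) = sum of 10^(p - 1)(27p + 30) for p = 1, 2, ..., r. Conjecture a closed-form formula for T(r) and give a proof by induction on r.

T(r) = 3·10^r(r + 1) - 3

We claim T(r) = 3·10^r(r + 1) - 3 for all r ≥ 1.
When r = 1: T(1) = 57, and the closed form gives 57. They agree.
Inductive step: assume the claim holds for r = p, so T(p) = 3·10^p(p + 1) - 3.
Then T(p+1) = T(p) + (10^p(27p + 57)) = (3·10^p(p + 1) - 3) + (10^p(27p + 57)).
Simplifying, T(p+1) = 30·10^p·p + 60·10^p - 3 = 3·10^(p+1)((p+1) + 1) - 3,
which is the closed form with r = p+1.
By the principle of mathematical induction, the result holds for all r ≥ 1.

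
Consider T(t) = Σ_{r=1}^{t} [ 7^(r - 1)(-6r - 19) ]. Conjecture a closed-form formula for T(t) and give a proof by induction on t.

T(t) = -7^t(t + 3) + 3

We claim T(t) = -7^t(t + 3) + 3 for all t ≥ 1.
Base step (t = 1): T(1) = -25, and the closed form gives -25. They agree.
For the inductive step, assume it holds for an arbitrary r ≥ 1, so T(r) = -7^r(r + 3) + 3.
Then T(r+1) = T(r) + (7^r(-6r - 25)) = (-7^r(r + 3) + 3) + (7^r(-6r - 25)).
Simplifying, T(r+1) = -7·7^r·r - 28·7^r + 3 = -7^(r+1)((r+1) + 3) + 3,
which is the closed form with t = r+1.
By induction, the statement is established for all t ≥ 1.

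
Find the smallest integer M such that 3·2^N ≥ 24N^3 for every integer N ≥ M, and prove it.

M = 15

At N = 14: 49152 < 65856, so the inequality fails and M ≥ 15. We prove 3·2^N ≥ 24N^3 for all N ≥ 15.
Base step (N = 15): 3·2^N = 98304 and 24N^3 = 81000, so 98304 ≥ 81000.
Suppose the result is true for N = p, so 3·2^p ≥ 24p^3.
Then 3·2^(p + 1) = 2·(3·2^p) ≥ 2·(24p^3).
Also, for p ≥ 15 we have 2·(24p^3) ≥ 24(p+1)^3, since 2 ≥ (1 + 1/p)^3 for all p ≥ 15.
Combining, 3·2^(p + 1) ≥ 24(p+1)^3.
This completes the induction.
Hence the smallest such M is 15.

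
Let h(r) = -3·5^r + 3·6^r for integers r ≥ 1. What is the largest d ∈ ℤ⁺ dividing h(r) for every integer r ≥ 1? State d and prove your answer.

d = 3

Computing the first values: h(1) = 3 and h(2) = 33; gcd(3, 33) = 3, so d ≤ 3.
We prove 3 | -3·5^r + 3·6^r for all r ≥ 1 by induction on r.
For the base case r = 1: h(1) = 3 = 3·(1), so 3 | h(1).
Suppose the result is true for r = m, i.e. 3 | h(m). Then
h(m+1) − 6·h(m) = (-3·5^(m+1) + 3·6^(m+1)) − 6·(-3·5^m + 3·6^m) = (-3)·5^m·(5 − 6) = (3)·5^m. Since 3 | h(m) by the inductive hypothesis, 3 | 6·h(m); and 3 | 3 since 3 = 3·1. Therefore 3 | h(m+1).
By the principle of mathematical induction, the result holds for all r ≥ 1.
Therefore the largest such d is 3.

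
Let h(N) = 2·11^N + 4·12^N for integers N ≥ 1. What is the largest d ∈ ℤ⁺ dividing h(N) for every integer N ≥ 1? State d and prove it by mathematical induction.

d = 2

Computing the first values: h(1) = 70 and h(2) = 818; gcd(70, 818) = 2, so d ≤ 2.
We prove 2 | 2·11^N + 4·12^N for all N ≥ 1 by induction on N.
Base step (N = 1): h(1) = 70 = 2·(35), so 2 | h(1).
Inductive step: suppose the statement holds for some j ≥ 1, i.e. 2 | h(j). Then
h(j+1) − 12·h(j) = (2·11^(j+1) + 4·12^(j+1)) − 12·(2·11^j + 4·12^j) = (2)·11^j·(11 − 12) = (-2)·11^j. Since 2 | h(j) by the inductive hypothesis, 2 | 12·h(j); and 2 | -2 since -2 = 2·-1. Therefore 2 | h(j+1).
By the principle of mathematical induction, the result holds for all N ≥ 1.
Therefore the largest such d is 2.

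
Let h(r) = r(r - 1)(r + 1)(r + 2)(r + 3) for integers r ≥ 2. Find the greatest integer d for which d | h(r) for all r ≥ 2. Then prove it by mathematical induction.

d = 120

Computing the first values: h(2) = 120 and h(3) = 720; gcd(120, 720) = 120, so d ≤ 120.
We prove 120 | r(r - 1)(r + 1)(r + 2)(r + 3) for all r ≥ 2 by induction on r.
When r = 2: h(2) = 120 = 120·(1), so 120 | h(2).
Inductive step: suppose the statement holds for some p ≥ 2, i.e. 120 | h(p). Then
h(p+1) − h(p) = p·(p+1)·(p+2)·(p+3)·(p+4) − (p-1)·p·(p+1)·(p+2)·(p+3) = p·(p+1)·(p+2)·(p+3)·[(p+4) − (p-1)] = 5·p·(p+1)·(p+2)·(p+3). The product of 4 consecutive integers is divisible by (4)! = 24, so h(p+1) − h(p) is divisible by 5·24 = 120. By the inductive hypothesis 120 | h(p), hence 120 | h(p+1).
This completes the induction.
Therefore the largest such d is 120.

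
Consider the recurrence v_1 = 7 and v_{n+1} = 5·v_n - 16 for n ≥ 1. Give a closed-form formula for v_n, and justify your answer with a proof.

v_n = 3·5^(n - 1) + 4

Computing the first terms: v_1 = 7, v_2 = 19, v_3 = 79. This suggests v_n = 3·5^(n - 1) + 4.
Base step (n = 1): the formula gives 7 = 7 = v_1.
Suppose the result is true for n = m, so v_m = 3·5^(m - 1) + 4.
Then v_{m+1} = 5·v_m - 16 = 5·(3·5^(m - 1) + 4) - 16 = 3·5^m + 4 = 3·5^((m+1) - 1) + 4,
which is the claimed formula at n = m+1.
By the principle of mathematical induction, the result holds for all n ≥ 1.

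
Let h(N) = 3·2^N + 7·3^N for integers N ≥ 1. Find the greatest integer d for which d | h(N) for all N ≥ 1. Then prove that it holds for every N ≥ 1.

Computing the first values: h(1) = 27 and h(2) = 75; gcd(27, 75) = 3, so d ≤ 3.
We prove 3 | 3·2^N + 7·3^N for all N ≥ 1 by induction on N.
Base case (N = 1): h(1) = 27 = 3·(9), so 3 | h(1).
Inductive step: suppose the statement holds for some k ≥ 1, i.e. 3 | h(k). Then
h(k+1) − 3·h(k) = (3·2^(k+1) + 7·3^(k+1)) − 3·(3·2^k + 7·3^k) = (3)·2^k·(2 − 3) = (-3)·2^k. Since 3 | h(k) by the inductive hypothesis, 3 | 3·h(k); and 3 | -3 since -3 = 3·-1. Therefore 3 | h(k+1).
This completes the induction.
Therefore the largest such d is 3.

d = 3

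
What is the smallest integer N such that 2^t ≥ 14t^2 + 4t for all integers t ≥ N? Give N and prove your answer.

N = 11

At t = 10: 1024 < 1440, so the inequality fails and N ≥ 11. We prove 2^t ≥ 14t^2 + 4t for all t ≥ 11.
Base step (t = 11): 2^t = 2048 and 14t^2 + 4t = 1738, so 2048 ≥ 1738.
Suppose the result is true for t = r, so 2^r ≥ 14r^2 + 4r.
Then 2^(r + 1) = 2·(2^r) ≥ 2·(14r^2 + 4r).
Also, for r ≥ 11 we have 2·(14r^2 + 4r) ≥ 14(r+1)^2 + 4(r+1), since 2·(14r^2 + 4r) − (14(r+1)^2 + 4(r+1)) = 14r^2 - 24r - 18, which is nonnegative for all r ≥ 11.
Combining, 2^(r + 1) ≥ 14(r+1)^2 + 4(r+1).
This completes the induction.
Hence the smallest such N is 11.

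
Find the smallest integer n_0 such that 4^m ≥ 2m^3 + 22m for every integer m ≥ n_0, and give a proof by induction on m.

At m = 3: 64 < 120, so the inequality fails and n_0 ≥ 4. We prove 4^m ≥ 2m^3 + 22m for all m ≥ 4.
Base step (m = 4): 4^m = 256 and 2m^3 + 22m = 216, so 256 ≥ 216.
Inductive step: assume the claim holds for m = k, so 4^k ≥ 2k^3 + 22k.
Then 4^(k + 1) = 4·(4^k) ≥ 4·(2k^3 + 22k).
Also, for k ≥ 4 we have 4·(2k^3 + 22k) ≥ 2(k+1)^3 + 22(k+1), since 4·(2k^3 + 22k) − (2(k+1)^3 + 22(k+1)) = 6k^3 - 6k^2 + 60k - 24, which is nonnegative for all k ≥ 4.
Combining, 4^(k + 1) ≥ 2(k+1)^3 + 22(k+1).
By induction, the statement is established for all m ≥ 4.
Hence the smallest such n_0 is 4.

n_0 = 4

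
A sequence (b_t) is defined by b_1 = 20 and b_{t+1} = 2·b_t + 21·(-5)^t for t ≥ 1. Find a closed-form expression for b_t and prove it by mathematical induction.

b_t = -3(-5)^t + 5·2^(t - 1)

Computing the first terms: b_1 = 20, b_2 = -65, b_3 = 395. This suggests b_t = -3(-5)^t + 5·2^(t - 1).
When t = 1: the formula gives 20 = 20 = b_1.
Inductive step: suppose the statement holds for some j ≥ 1, so b_j = -3(-5)^j + 5·2^(j - 1).
Then b_{j+1} = 2·b_j + 21·(-5)^j = 2·(-3(-5)^j + 5·2^(j - 1)) + 21·(-5)^j = -3(-5)^(j + 1) + 5·2^j = -3(-5)^(j+1) + 5·2^((j+1) - 1),
which is the claimed formula at t = j+1.
By the principle of mathematical induction, the result holds for all t ≥ 1.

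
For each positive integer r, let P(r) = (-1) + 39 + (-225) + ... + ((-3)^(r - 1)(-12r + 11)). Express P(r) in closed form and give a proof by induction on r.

We claim P(r) = (-3)^r(3r - 2) + 2 for all r ≥ 1.
For the base case r = 1: P(1) = -1, and the closed form gives -1. They agree.
Suppose the result is true for r = k, so P(k) = (-3)^k(3k - 2) + 2.
Then P(k+1) = P(k) + ((-3)^k(-12k - 1)) = ((-3)^k(3k - 2) + 2) + ((-3)^k(-12k - 1)).
Simplifying, P(k+1) = (-3)^(k + 1) - (-3)^(k + 2)k + 2 = (-3)^(k+1)(3(k+1) - 2) + 2,
which is the closed form with r = k+1.
By induction, the statement is established for all r ≥ 1.

P(r) = (-3)^r(3r - 2) + 2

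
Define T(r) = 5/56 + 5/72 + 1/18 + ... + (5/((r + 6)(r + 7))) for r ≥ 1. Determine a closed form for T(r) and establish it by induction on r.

We claim T(r) = 5r/(7(r + 7)) for all r ≥ 1.
Base case (r = 1): T(1) = 5/56, and the closed form gives 5/56. They agree.
Inductive step: assume the claim holds for r = j, so T(j) = 5j/(7(j + 7)).
Then T(j+1) = T(j) + (5/((j + 7)(j + 8))) = (5j/(7(j + 7))) + (5/((j + 7)(j + 8))).
Simplifying, T(j+1) = 5(j + 1)/(7(j + 8)) = 5(j+1)/(7((j+1) + 7)),
which is the closed form with r = j+1.
This completes the induction.

T(r) = 5r/(7(r + 7))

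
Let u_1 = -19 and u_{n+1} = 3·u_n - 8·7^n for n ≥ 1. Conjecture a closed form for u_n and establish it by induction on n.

u_n = -5·3^(n - 1) - 2·7^n

Computing the first terms: u_1 = -19, u_2 = -113, u_3 = -731. This suggests u_n = -5·3^(n - 1) - 2·7^n.
For the base case n = 1: the formula gives -19 = -19 = u_1.
Inductive step: assume the claim holds for n = k, so u_k = -5·3^(k - 1) - 2·7^k.
Then u_{k+1} = 3·u_k - 8·7^k = 3·(-5·3^(k - 1) - 2·7^k) - 8·7^k = -5·3^k - 2·7^(k + 1) = -5·3^((k+1) - 1) - 2·7^(k+1),
which is the claimed formula at n = k+1.
Hence, by induction on n, the claim holds for every n ≥ 1.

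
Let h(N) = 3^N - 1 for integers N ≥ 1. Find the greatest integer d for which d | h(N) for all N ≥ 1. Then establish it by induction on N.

d = 2

Computing the first values: h(1) = 2 and h(2) = 8; gcd(2, 8) = 2, so d ≤ 2.
We prove 2 | 3^N - 1 for all N ≥ 1 by induction on N.
Base step (N = 1): h(1) = 2 = 2·(1), so 2 | h(1).
Suppose the result is true for N = j, i.e. 2 | h(j). Then
3^{j+1} − 1^{j+1} = 3·3^j − 1·1^j = 3·(3^j − 1^j) + (2)·1^j. The first term is divisible by 2 by the inductive hypothesis, and the second term (2)·1^j is divisible by 2 since 2 | 2. Hence 2 | h(j+1).
Hence, by induction on N, the claim holds for every N ≥ 1.
Therefore the largest such d is 2.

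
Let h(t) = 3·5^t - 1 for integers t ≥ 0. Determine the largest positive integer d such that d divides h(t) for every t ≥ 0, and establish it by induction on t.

Computing the first values: h(0) = 2 and h(1) = 14; gcd(2, 14) = 2, so d ≤ 2.
We prove 2 | 3·5^t - 1 for all t ≥ 0 by induction on t.
When t = 0: h(0) = 2 = 2·(1), so 2 | h(0).
Inductive step: assume the claim holds for t = p, i.e. 2 | h(p). Then
h(p+1) = 3·5^(p+1) - 1 = 5·(3·5^p - 1) + 4 = 5·h(p) + 4. The first term is divisible by 2 by the inductive hypothesis, and 4 is divisible by 2. Hence 2 | h(p+1).
By the principle of mathematical induction, the result holds for all t ≥ 0.
Therefore the largest such d is 2.

d = 2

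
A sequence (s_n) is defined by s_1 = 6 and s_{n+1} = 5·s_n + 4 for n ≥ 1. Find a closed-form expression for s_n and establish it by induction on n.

Computing the first terms: s_1 = 6, s_2 = 34, s_3 = 174. This suggests s_n = 7·5^(n - 1) - 1.
Base case (n = 1): the formula gives 6 = 6 = s_1.
Inductive step: suppose the statement holds for some k ≥ 1, so s_k = 7·5^(k - 1) - 1.
Then s_{k+1} = 5·s_k + 4 = 5·(7·5^(k - 1) - 1) + 4 = 7·5^k - 1 = 7·5^((k+1) - 1) - 1,
which is the claimed formula at n = k+1.
By induction, the statement is established for all n ≥ 1.

s_n = 7·5^(n - 1) - 1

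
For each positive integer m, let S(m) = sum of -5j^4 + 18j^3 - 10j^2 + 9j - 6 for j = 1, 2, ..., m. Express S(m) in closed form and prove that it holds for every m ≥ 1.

We claim S(m) = -m(m^4 - 2m^3 - 4m^2 - 4m + 3) for all m ≥ 1.
Base case (m = 1): S(1) = 6, and the closed form gives 6. They agree.
For the inductive step, assume it holds for an arbitrary j ≥ 1, so S(j) = j(-j^4 + 2j^3 + 4j^2 + 4j - 3).
Then S(j+1) = S(j) + (-5j^4 - 2j^3 + 14j^2 + 23j + 6) = (j(-j^4 + 2j^3 + 4j^2 + 4j - 3)) + (-5j^4 - 2j^3 + 14j^2 + 23j + 6).
Simplifying, S(j+1) = -(j + 1)(j^4 + 2j^3 - 4j^2 - 14j - 6) = -(j+1)((j+1)^4 - 2(j+1)^3 - 4(j+1)^2 - 4(j+1) + 3),
which is the closed form with m = j+1.
By induction, the statement is established for all m ≥ 1.

S(m) = -m(m^4 - 2m^3 - 4m^2 - 4m + 3)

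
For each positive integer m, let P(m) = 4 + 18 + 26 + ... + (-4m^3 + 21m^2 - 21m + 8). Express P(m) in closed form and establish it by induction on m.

P(m) = -m(m^3 - 5m^2 + m - 1)

We claim P(m) = -m(m^3 - 5m^2 + m - 1) for all m ≥ 1.
When m = 1: P(1) = 4, and the closed form gives 4. They agree.
For the inductive step, assume it holds for an arbitrary j ≥ 1, so P(j) = j(-j^3 + 5j^2 - j + 1).
Then P(j+1) = P(j) + (-4j^3 + 9j^2 + 9j + 4) = (j(-j^3 + 5j^2 - j + 1)) + (-4j^3 + 9j^2 + 9j + 4).
Simplifying, P(j+1) = -(j + 1)(j^3 - 2j^2 - 6j - 4) = -(j+1)((j+1)^3 - 5(j+1)^2 + (j+1) - 1),
which is the closed form with m = j+1.
Hence, by induction on m, the claim holds for every m ≥ 1.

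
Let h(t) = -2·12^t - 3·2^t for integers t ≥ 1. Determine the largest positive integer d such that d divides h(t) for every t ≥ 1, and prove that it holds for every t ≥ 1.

d = 30

Computing the first values: h(1) = -30 and h(2) = -300; gcd(-30, -300) = 30, so d ≤ 30.
We prove 30 | -2·12^t - 3·2^t for all t ≥ 1 by induction on t.
Base step (t = 1): h(1) = -30 = 30·(-1), so 30 | h(1).
Inductive step: assume the claim holds for t = k, i.e. 30 | h(k). Then
h(k+1) − 12·h(k) = (-2·12^(k+1) - 3·2^(k+1)) − 12·(-2·12^k - 3·2^k) = (-3)·2^k·(2 − 12) = (30)·2^k. Since 30 | h(k) by the inductive hypothesis, 30 | 12·h(k); and 30 | 30 since 30 = 30·1. Therefore 30 | h(k+1).
By the principle of mathematical induction, the result holds for all t ≥ 1.
Therefore the largest such d is 30.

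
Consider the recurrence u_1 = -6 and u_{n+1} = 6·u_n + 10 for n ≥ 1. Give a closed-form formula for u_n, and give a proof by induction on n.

u_n = -4·6^(n - 1) - 2

Computing the first terms: u_1 = -6, u_2 = -26, u_3 = -146. This suggests u_n = -4·6^(n - 1) - 2.
Base step (n = 1): the formula gives -6 = -6 = u_1.
For the inductive step, assume it holds for an arbitrary r ≥ 1, so u_r = -4·6^(r - 1) - 2.
Then u_{r+1} = 6·u_r + 10 = 6·(-4·6^(r - 1) - 2) + 10 = -4·6^r - 2 = -4·6^((r+1) - 1) - 2,
which is the claimed formula at n = r+1.
Hence, by induction on n, the claim holds for every n ≥ 1.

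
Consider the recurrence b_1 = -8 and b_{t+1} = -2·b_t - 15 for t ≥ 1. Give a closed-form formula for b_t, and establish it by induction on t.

Computing the first terms: b_1 = -8, b_2 = 1, b_3 = -17. This suggests b_t = -3(-2)^(t - 1) - 5.
Base case (t = 1): the formula gives -8 = -8 = b_1.
Inductive step: assume the claim holds for t = m, so b_m = -3(-2)^(m - 1) - 5.
Then b_{m+1} = -2·b_m - 15 = -2·(-3(-2)^(m - 1) - 5) - 15 = -3(-2)^m - 5 = -3(-2)^((m+1) - 1) - 5,
which is the claimed formula at t = m+1.
By the principle of mathematical induction, the result holds for all t ≥ 1.

b_t = -3(-2)^(t - 1) - 5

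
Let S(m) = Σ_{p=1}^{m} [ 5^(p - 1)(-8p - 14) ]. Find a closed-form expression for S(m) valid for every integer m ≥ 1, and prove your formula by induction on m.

We claim S(m) = -5^m(2m + 3) + 3 for all m ≥ 1.
For the base case m = 1: S(1) = -22, and the closed form gives -22. They agree.
Inductive step: suppose the statement holds for some p ≥ 1, so S(p) = -5^p(2p + 3) + 3.
Then S(p+1) = S(p) + (5^p(-8p - 22)) = (-5^p(2p + 3) + 3) + (5^p(-8p - 22)).
Simplifying, S(p+1) = -10·5^p·p - 25·5^p + 3 = -5^(p+1)(2(p+1) + 3) + 3,
which is the closed form with m = p+1.
By the principle of mathematical induction, the result holds for all m ≥ 1.

S(m) = -5^m(2m + 3) + 3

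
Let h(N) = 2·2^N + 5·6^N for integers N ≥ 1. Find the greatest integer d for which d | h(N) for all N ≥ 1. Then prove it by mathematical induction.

Computing the first values: h(1) = 34 and h(2) = 188; gcd(34, 188) = 2, so d ≤ 2.
We prove 2 | 2·2^N + 5·6^N for all N ≥ 1 by induction on N.
For the base case N = 1: h(1) = 34 = 2·(17), so 2 | h(1).
For the inductive step, assume it holds for an arbitrary k ≥ 1, i.e. 2 | h(k). Then
h(k+1) − 6·h(k) = (2·2^(k+1) + 5·6^(k+1)) − 6·(2·2^k + 5·6^k) = (2)·2^k·(2 − 6) = (-8)·2^k. Since 2 | h(k) by the inductive hypothesis, 2 | 6·h(k); and 2 | -8 since -8 = 2·-4. Therefore 2 | h(k+1).
Hence, by induction on N, the claim holds for every N ≥ 1.
Therefore the largest such d is 2.

d = 2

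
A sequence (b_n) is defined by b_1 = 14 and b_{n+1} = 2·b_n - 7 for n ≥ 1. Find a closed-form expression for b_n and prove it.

b_n = 7·2^(n - 1) + 7

Computing the first terms: b_1 = 14, b_2 = 21, b_3 = 35. This suggests b_n = 7·2^(n - 1) + 7.
Base case (n = 1): the formula gives 14 = 14 = b_1.
Suppose the result is true for n = m, so b_m = 7·2^(m - 1) + 7.
Then b_{m+1} = 2·b_m - 7 = 2·(7·2^(m - 1) + 7) - 7 = 7·2^m + 7 = 7·2^((m+1) - 1) + 7,
which is the claimed formula at n = m+1.
Hence, by induction on n, the claim holds for every n ≥ 1.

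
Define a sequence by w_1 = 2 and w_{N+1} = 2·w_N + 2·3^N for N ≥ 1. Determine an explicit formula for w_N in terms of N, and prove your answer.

w_N = -2^(N + 1) + 2·3^N

Computing the first terms: w_1 = 2, w_2 = 10, w_3 = 38. This suggests w_N = -2^(N + 1) + 2·3^N.
For the base case N = 1: the formula gives 2 = 2 = w_1.
Inductive step: suppose the statement holds for some j ≥ 1, so w_j = -2^(j + 1) + 2·3^j.
Then w_{j+1} = 2·w_j + 2·3^j = 2·(-2^(j + 1) + 2·3^j) + 2·3^j = -2^(j + 2) + 2·3^(j + 1) = -2^((j+1) + 1) + 2·3^(j+1),
which is the claimed formula at N = j+1.
Hence, by induction on N, the claim holds for every N ≥ 1.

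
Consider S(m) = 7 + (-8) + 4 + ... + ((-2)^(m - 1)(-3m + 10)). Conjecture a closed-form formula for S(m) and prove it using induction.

We claim S(m) = (-2)^m(m - 3) + 3 for all m ≥ 1.
For the base case m = 1: S(1) = 7, and the closed form gives 7. They agree.
Inductive step: suppose the statement holds for some k ≥ 1, so S(k) = (-2)^k(k - 3) + 3.
Then S(k+1) = S(k) + ((-2)^k(-3k + 7)) = ((-2)^k(k - 3) + 3) + ((-2)^k(-3k + 7)).
Simplifying, S(k+1) = (-2)^(k + 1)k + (-2)^(k + 2) + 3 = (-2)^(k+1)((k+1) - 3) + 3,
which is the closed form with m = k+1.
By the principle of mathematical induction, the result holds for all m ≥ 1.

S(m) = (-2)^m(m - 3) + 3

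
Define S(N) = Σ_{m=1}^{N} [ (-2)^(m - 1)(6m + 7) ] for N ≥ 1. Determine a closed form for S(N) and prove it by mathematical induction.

S(N) = -(-2)^N(2N + 3) + 3

We claim S(N) = -(-2)^N(2N + 3) + 3 for all N ≥ 1.
When N = 1: S(1) = 13, and the closed form gives 13. They agree.
Suppose the result is true for N = m, so S(m) = -(-2)^m(2m + 3) + 3.
Then S(m+1) = S(m) + ((-2)^m(6m + 13)) = (-(-2)^m(2m + 3) + 3) + ((-2)^m(6m + 13)).
Simplifying, S(m+1) = 4(-2)^m·m + 10(-2)^m + 3 = -(-2)^(m+1)(2(m+1) + 3) + 3,
which is the closed form with N = m+1.
Hence, by induction on N, the claim holds for every N ≥ 1.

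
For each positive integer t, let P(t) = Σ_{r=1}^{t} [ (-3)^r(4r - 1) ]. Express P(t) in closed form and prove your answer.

P(t) = 3(-3)^t·t

We claim P(t) = 3(-3)^t·t for all t ≥ 1.
For the base case t = 1: P(1) = -9, and the closed form gives -9. They agree.
For the inductive step, assume it holds for an arbitrary r ≥ 1, so P(r) = 3(-3)^r·r.
Then P(r+1) = P(r) + ((-3)^(r + 1)(4r + 3)) = (3(-3)^r·r) + ((-3)^(r + 1)(4r + 3)).
Simplifying, P(r+1) = (-3)^(r + 2)(-r - 1) = 3(-3)^(r+1)·(r+1),
which is the closed form with t = r+1.
This completes the induction.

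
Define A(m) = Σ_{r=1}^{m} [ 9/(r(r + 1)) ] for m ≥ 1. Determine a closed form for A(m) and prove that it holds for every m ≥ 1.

We claim A(m) = 9m/(m + 1) for all m ≥ 1.
Base case (m = 1): A(1) = 9/2, and the closed form gives 9/2. They agree.
Inductive step: assume the claim holds for m = r, so A(r) = 9r/(r + 1).
Then A(r+1) = A(r) + (9/((r + 1)(r + 2))) = (9r/(r + 1)) + (9/((r + 1)(r + 2))).
Simplifying, A(r+1) = 9(r + 1)/(r + 2) = 9(r+1)/((r+1) + 1),
which is the closed form with m = r+1.
This completes the induction.

A(m) = 9m/(m + 1)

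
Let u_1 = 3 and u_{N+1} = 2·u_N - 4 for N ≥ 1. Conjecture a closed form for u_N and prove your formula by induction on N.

u_N = -2^(N - 1) + 4

Computing the first terms: u_1 = 3, u_2 = 2, u_3 = 0. This suggests u_N = -2^(N - 1) + 4.
When N = 1: the formula gives 3 = 3 = u_1.
For the inductive step, assume it holds for an arbitrary j ≥ 1, so u_j = -2^(j - 1) + 4.
Then u_{j+1} = 2·u_j - 4 = 2·(-2^(j - 1) + 4) - 4 = -2^j + 4 = -2^((j+1) - 1) + 4,
which is the claimed formula at N = j+1.
By induction, the statement is established for all N ≥ 1.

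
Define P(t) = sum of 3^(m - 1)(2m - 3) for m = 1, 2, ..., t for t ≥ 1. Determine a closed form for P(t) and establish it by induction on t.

We claim P(t) = 3^t(t - 2) + 2 for all t ≥ 1.
For the base case t = 1: P(1) = -1, and the closed form gives -1. They agree.
Suppose the result is true for t = m, so P(m) = 3^m(m - 2) + 2.
Then P(m+1) = P(m) + (3^m(2m - 1)) = (3^m(m - 2) + 2) + (3^m(2m - 1)).
Simplifying, P(m+1) = 3^(m + 1)m - 3^(m + 1) + 2 = 3^(m+1)((m+1) - 2) + 2,
which is the closed form with t = m+1.
This completes the induction.

P(t) = 3^t(t - 2) + 2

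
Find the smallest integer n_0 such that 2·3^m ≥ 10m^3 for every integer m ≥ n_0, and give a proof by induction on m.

At m = 6: 1458 < 2160, so the inequality fails and n_0 ≥ 7. We prove 2·3^m ≥ 10m^3 for all m ≥ 7.
When m = 7: 2·3^m = 4374 and 10m^3 = 3430, so 4374 ≥ 3430.
Inductive step: suppose the statement holds for some r ≥ 7, so 2·3^r ≥ 10r^3.
Then 2·3^(r + 1) = 3·(2·3^r) ≥ 3·(10r^3).
Also, for r ≥ 7 we have 3·(10r^3) ≥ 10(r+1)^3, since 3 ≥ (1 + 1/r)^3 for all r ≥ 7.
Combining, 2·3^(r + 1) ≥ 10(r+1)^3.
Hence, by induction on m, the claim holds for every m ≥ 7.
Hence the smallest such n_0 is 7.

n_0 = 7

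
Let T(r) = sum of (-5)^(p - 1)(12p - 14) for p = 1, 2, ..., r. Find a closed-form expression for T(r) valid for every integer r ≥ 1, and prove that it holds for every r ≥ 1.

We claim T(r) = 2(-5)^r(-r + 1) - 2 for all r ≥ 1.
When r = 1: T(1) = -2, and the closed form gives -2. They agree.
Suppose the result is true for r = p, so T(p) = 2(-5)^p(-p + 1) - 2.
Then T(p+1) = T(p) + ((-5)^p(12p - 2)) = (2(-5)^p(-p + 1) - 2) + ((-5)^p(12p - 2)).
Simplifying, T(p+1) = 10(-5)^p·p - 2 = 2(-5)^(p+1)(-(p+1) + 1) - 2,
which is the closed form with r = p+1.
By the principle of mathematical induction, the result holds for all r ≥ 1.

T(r) = 2(-5)^r(-r + 1) - 2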